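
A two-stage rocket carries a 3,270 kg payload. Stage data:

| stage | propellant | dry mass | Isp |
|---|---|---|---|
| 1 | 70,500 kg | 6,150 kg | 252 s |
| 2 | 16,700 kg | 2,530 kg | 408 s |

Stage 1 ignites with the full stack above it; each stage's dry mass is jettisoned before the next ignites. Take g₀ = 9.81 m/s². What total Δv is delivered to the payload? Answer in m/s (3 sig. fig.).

Ignition mass of stage 1 = 70,500+6,150 + 16,700+2,530 + 3,270 = 99,150 kg.
Stage 1: m₀ = 99,150 kg, m_f = 99,150 − 70,500 = 28,650 kg; Δv = 252×9.81×ln(3.461) = 2472.1×1.2415 ≈ 3069 m/s.
Stage 2: m₀ = 22,500 kg, m_f = 22,500 − 16,700 = 5,800 kg; Δv = 408×9.81×ln(3.879) = 4002.5×1.3557 ≈ 5426 m/s.
Total Δv = 3069 + 5426 = 8495 m/s.

Δv ≈ 8500 m/s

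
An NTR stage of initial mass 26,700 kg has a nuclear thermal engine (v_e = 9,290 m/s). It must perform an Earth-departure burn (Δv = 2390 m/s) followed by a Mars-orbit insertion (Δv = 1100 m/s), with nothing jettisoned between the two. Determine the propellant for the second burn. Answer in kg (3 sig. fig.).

After the first burn: m = 26700 × exp(−2390/9290.0) = 26700 × 0.77316 = 20,643.4 kg.
After the second burn: m = 20,643.4 × exp(−1100/9290.0) = 20,643.4 × 0.88833 = 18,338.2 kg.
Second-burn propellant = 20,643.4 − 18,338.2 = 2,305.2 kg.

propellant for the second burn ≈ 2310 kg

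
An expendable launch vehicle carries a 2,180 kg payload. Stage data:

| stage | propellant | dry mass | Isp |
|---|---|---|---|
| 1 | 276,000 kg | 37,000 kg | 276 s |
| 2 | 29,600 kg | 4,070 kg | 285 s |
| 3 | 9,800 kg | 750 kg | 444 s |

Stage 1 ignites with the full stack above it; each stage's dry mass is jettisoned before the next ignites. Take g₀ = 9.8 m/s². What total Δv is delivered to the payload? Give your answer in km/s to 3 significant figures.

Δv ≈ 13.2 km/s

Ignition mass of stage 1 = 276,000+37,000 + 29,600+4,070 + 9,800+750 + 2,180 = 359,400 kg.
Stage 1: m₀ = 359,400 kg, m_f = 359,400 − 276,000 = 83,400 kg; Δv = 276×9.8×ln(4.309) = 2704.8×1.4608 ≈ 3951 m/s.
Stage 2: m₀ = 46,400 kg, m_f = 46,400 − 29,600 = 16,800 kg; Δv = 285×9.8×ln(2.762) = 2793.0×1.0159 ≈ 2837 m/s.
Stage 3: m₀ = 12,730 kg, m_f = 12,730 − 9,800 = 2,930 kg; Δv = 444×9.8×ln(4.345) = 4351.2×1.4690 ≈ 6392 m/s.
Total Δv = 3951 + 2837 + 6392 = 13180 m/s.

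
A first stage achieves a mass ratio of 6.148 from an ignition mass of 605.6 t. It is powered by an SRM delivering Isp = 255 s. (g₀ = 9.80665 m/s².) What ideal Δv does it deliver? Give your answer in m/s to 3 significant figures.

v_e = Isp · g₀ = 255 × 9.80665 = 2500.7 m/s.
By the Tsiolkovsky rocket equation, Δv = v_e · ln(6.148) = 2500.7 × 1.8161 ≈ 4541.6 m/s.

Δv ≈ 4540 m/s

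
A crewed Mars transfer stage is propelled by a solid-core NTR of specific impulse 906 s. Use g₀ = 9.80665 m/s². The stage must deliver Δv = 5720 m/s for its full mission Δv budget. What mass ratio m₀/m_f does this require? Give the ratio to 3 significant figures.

v_e = Isp · g₀ = 906 × 9.80665 = 8884.8 m/s.
m₀/m_f = exp(Δv / v_e) = exp(5720 / 8884.8) = exp(0.6438) = 1.9037.

mass ratio ≈ 1.90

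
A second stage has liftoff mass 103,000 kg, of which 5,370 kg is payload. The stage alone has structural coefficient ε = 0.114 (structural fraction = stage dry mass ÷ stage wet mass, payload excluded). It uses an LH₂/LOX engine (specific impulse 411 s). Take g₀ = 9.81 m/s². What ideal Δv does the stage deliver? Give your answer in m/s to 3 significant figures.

Stage wet mass = m₀ − payload = 103,000 − 5,370 = 97,630 kg.
Stage dry mass = ε × stage wet mass = 0.114 × 97,630 = 11,129.8 kg.
Burnout mass m_f = stage dry + payload = 11,129.8 + 5,370 = 16,499.8 kg.
v_e = Isp · g₀ = 411 × 9.81 = 4031.9 m/s.
Using Δv = v_e ln(m₀/m_f): Δv = v_e · ln(103,000/16,499.8) = 4031.9 × ln(6.242) = 4031.9 × 1.8314 ≈ 7384 m/s.

Δv ≈ 7380 m/s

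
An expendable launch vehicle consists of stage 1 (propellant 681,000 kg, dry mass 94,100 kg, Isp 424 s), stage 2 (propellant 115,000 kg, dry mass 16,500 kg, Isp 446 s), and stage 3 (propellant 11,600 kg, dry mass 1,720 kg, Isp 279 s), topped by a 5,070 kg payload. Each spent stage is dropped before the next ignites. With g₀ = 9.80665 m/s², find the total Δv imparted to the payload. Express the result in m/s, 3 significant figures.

Δv ≈ 14600 m/s

Ignition mass of stage 1 = 681,000+94,100 + 115,000+16,500 + 11,600+1,720 + 5,070 = 924,990 kg.
Stage 1: m₀ = 924,990 kg, m_f = 924,990 − 681,000 = 243,990 kg; Δv = 424×9.80665×ln(3.791) = 4158.0×1.3327 ≈ 5541 m/s.
Stage 2: m₀ = 149,890 kg, m_f = 149,890 − 115,000 = 34,890 kg; Δv = 446×9.80665×ln(4.296) = 4373.8×1.4577 ≈ 6376 m/s.
Stage 3: m₀ = 18,390 kg, m_f = 18,390 − 11,600 = 6,790 kg; Δv = 279×9.80665×ln(2.708) = 2736.1×0.9964 ≈ 2726 m/s.
Total Δv = 5541 + 6376 + 2726 = 14643 m/s.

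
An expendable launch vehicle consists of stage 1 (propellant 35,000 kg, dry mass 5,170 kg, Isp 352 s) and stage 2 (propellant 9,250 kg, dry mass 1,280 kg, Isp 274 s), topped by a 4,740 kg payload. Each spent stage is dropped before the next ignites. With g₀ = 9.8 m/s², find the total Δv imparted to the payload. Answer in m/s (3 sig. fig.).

Ignition mass of stage 1 = 35,000+5,170 + 9,250+1,280 + 4,740 = 55,440 kg.
Stage 1: m₀ = 55,440 kg, m_f = 55,440 − 35,000 = 20,440 kg; Δv = 352×9.8×ln(2.712) = 3449.6×0.9978 ≈ 3442 m/s.
Stage 2: m₀ = 15,270 kg, m_f = 15,270 − 9,250 = 6,020 kg; Δv = 274×9.8×ln(2.537) = 2685.2×0.9308 ≈ 2499 m/s.
Total Δv = 3442 + 2499 = 5941 m/s.

Δv ≈ 5940 m/s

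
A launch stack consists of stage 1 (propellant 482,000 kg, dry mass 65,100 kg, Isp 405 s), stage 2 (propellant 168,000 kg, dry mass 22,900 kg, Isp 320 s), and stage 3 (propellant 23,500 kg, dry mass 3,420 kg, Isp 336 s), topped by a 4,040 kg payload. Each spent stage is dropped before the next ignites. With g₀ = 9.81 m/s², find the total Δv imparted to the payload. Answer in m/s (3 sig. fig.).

Ignition mass of stage 1 = 482,000+65,100 + 168,000+22,900 + 23,500+3,420 + 4,040 = 768,960 kg.
Stage 1: m₀ = 768,960 kg, m_f = 768,960 − 482,000 = 286,960 kg; Δv = 405×9.81×ln(2.68) = 3973.1×0.9857 ≈ 3916 m/s.
Stage 2: m₀ = 221,860 kg, m_f = 221,860 − 168,000 = 53,860 kg; Δv = 320×9.81×ln(4.119) = 3139.2×1.4157 ≈ 4444 m/s.
Stage 3: m₀ = 30,960 kg, m_f = 30,960 − 23,500 = 7,460 kg; Δv = 336×9.81×ln(4.15) = 3296.2×1.4231 ≈ 4691 m/s.
Total Δv = 3916 + 4444 + 4691 = 13051 m/s.

Δv ≈ 13100 m/s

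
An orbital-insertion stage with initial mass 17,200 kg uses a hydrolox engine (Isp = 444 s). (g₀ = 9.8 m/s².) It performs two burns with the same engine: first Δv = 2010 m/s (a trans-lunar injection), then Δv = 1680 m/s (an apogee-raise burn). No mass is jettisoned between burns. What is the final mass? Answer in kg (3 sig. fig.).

v_e = Isp · g₀ = 444 × 9.8 = 4351.2 m/s.
After the first burn: m = 17200 × exp(−2010/4351.2) = 17200 × 0.63006 = 10,837 kg.
After the second burn: m = 10,837 × exp(−1680/4351.2) = 10,837 × 0.67970 = 7,365.91 kg.

final mass ≈ 7370 kg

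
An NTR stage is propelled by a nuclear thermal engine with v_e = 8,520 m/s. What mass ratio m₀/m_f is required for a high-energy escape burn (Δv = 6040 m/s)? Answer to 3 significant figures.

mass ratio ≈ 2.03

By the Tsiolkovsky rocket equation, m₀/m_f = exp(Δv / v_e) = exp(6040 / 8520.0) = exp(0.7089) = 2.0318.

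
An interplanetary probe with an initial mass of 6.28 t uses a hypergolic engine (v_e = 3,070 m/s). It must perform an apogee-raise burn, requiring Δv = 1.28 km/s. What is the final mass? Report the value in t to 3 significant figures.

final mass ≈ 4.14 t

Rocket equation: m₀/m_f = exp(Δv / v_e) = exp(1280 / 3070.0) = exp(0.4169) = 1.5173.
m_f = m₀ / 1.5173 = 6.28 / 1.5173 = 4.13893 t.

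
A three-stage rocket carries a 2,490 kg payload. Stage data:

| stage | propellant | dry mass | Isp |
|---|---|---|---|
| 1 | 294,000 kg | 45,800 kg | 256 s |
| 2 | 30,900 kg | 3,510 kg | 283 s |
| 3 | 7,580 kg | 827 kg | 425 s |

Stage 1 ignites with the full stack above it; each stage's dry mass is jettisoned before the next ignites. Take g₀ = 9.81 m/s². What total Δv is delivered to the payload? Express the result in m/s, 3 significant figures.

Δv ≈ 11800 m/s

Ignition mass of stage 1 = 294,000+45,800 + 30,900+3,510 + 7,580+827 + 2,490 = 385,107 kg.
Stage 1: m₀ = 385,107 kg, m_f = 385,107 − 294,000 = 91,107 kg; Δv = 256×9.81×ln(4.227) = 2511.4×1.4415 ≈ 3620 m/s.
Stage 2: m₀ = 45,307 kg, m_f = 45,307 − 30,900 = 14,407 kg; Δv = 283×9.81×ln(3.145) = 2776.2×1.1457 ≈ 3181 m/s.
Stage 3: m₀ = 10,897 kg, m_f = 10,897 − 7,580 = 3,317 kg; Δv = 425×9.81×ln(3.285) = 4169.2×1.1894 ≈ 4959 m/s.
Total Δv = 3620 + 3181 + 4959 = 11760 m/s.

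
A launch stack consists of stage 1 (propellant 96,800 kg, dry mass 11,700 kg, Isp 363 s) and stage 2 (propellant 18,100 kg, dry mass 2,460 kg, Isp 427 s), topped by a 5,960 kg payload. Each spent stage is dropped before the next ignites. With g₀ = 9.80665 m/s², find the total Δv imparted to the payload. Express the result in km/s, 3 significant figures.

Ignition mass of stage 1 = 96,800+11,700 + 18,100+2,460 + 5,960 = 135,020 kg.
Stage 1: m₀ = 135,020 kg, m_f = 135,020 − 96,800 = 38,220 kg; Δv = 363×9.80665×ln(3.533) = 3559.8×1.2621 ≈ 4493 m/s.
Stage 2: m₀ = 26,520 kg, m_f = 26,520 − 18,100 = 8,420 kg; Δv = 427×9.80665×ln(3.15) = 4187.4×1.1473 ≈ 4804 m/s.
Total Δv = 4493 + 4804 = 9297 m/s.

Δv ≈ 9.30 km/s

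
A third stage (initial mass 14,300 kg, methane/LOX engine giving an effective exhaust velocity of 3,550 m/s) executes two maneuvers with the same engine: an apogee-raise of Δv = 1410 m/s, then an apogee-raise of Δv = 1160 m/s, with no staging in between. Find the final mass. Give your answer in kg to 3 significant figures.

final mass ≈ 6930 kg

After the first burn: m = 14300 × exp(−1410/3550.0) = 14300 × 0.67221 = 9,612.6 kg.
After the second burn: m = 9,612.6 × exp(−1160/3550.0) = 9,612.6 × 0.72126 = 6,933.18 kg.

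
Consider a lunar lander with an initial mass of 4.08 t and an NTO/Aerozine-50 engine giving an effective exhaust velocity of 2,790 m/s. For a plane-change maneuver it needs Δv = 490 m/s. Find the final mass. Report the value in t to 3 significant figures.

Using Δv = v_e ln(m₀/m_f): m₀/m_f = exp(Δv / v_e) = exp(490 / 2790.0) = exp(0.1756) = 1.1920.
m_f = m₀ / 1.1920 = 4.08 / 1.1920 = 3.42282 t.

final mass ≈ 3.42 t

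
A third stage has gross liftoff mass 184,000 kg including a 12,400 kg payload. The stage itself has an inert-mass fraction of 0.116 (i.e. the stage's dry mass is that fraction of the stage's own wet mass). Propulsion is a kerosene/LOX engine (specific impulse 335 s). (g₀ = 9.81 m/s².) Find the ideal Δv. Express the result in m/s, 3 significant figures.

Δv ≈ 5720 m/s

Stage wet mass = m₀ − payload = 184,000 − 12,400 = 171,600 kg.
Stage dry mass = ε × stage wet mass = 0.116 × 171,600 = 19,905.6 kg.
Burnout mass m_f = stage dry + payload = 19,905.6 + 12,400 = 32,305.6 kg.
v_e = Isp · g₀ = 335 × 9.81 = 3286.4 m/s.
Using Δv = v_e ln(m₀/m_f): Δv = v_e · ln(184,000/32,305.6) = 3286.4 × ln(5.696) = 3286.4 × 1.7397 ≈ 5717 m/s.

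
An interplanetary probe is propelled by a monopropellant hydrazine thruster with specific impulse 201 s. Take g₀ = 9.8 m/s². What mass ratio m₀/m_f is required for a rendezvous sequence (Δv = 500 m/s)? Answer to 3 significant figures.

mass ratio ≈ 1.29

v_e = Isp · g₀ = 201 × 9.8 = 1969.8 m/s.
m₀/m_f = exp(Δv / v_e) = exp(500 / 1969.8) = exp(0.2538) = 1.2890.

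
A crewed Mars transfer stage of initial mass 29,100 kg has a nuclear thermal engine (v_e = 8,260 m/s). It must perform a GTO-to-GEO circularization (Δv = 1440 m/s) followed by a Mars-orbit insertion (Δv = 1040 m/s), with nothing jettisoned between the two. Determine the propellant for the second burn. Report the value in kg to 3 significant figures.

propellant for the second burn ≈ 2890 kg

After the first burn: m = 29100 × exp(−1440/8260.0) = 29100 × 0.84002 = 24,444.6 kg.
After the second burn: m = 24,444.6 × exp(−1040/8260.0) = 24,444.6 × 0.88170 = 21,552.8 kg.
Second-burn propellant = 24,444.6 − 21,552.8 = 2,891.8 kg.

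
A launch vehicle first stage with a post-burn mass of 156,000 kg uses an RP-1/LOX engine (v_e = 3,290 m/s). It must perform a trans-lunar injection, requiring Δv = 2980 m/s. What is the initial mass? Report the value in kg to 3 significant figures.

initial mass ≈ 386000 kg

Rocket equation: m₀/m_f = exp(Δv / v_e) = exp(2980 / 3290.0) = exp(0.9058) = 2.4738.
m₀ = m_f × 2.4738 = 156,000 × 2.4738 = 385,913 kg.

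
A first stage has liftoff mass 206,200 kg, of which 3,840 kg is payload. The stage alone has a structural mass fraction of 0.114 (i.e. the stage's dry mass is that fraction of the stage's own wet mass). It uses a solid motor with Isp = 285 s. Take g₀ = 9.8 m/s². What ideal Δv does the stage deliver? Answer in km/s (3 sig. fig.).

Stage wet mass = m₀ − payload = 206,200 − 3,840 = 202,360 kg.
Stage dry mass = ε × stage wet mass = 0.114 × 202,360 = 23,069 kg.
Burnout mass m_f = stage dry + payload = 23,069 + 3,840 = 26,909 kg.
v_e = Isp · g₀ = 285 × 9.8 = 2793.0 m/s.
By the Tsiolkovsky rocket equation, Δv = v_e · ln(206,200/26,909) = 2793.0 × ln(7.663) = 2793.0 × 2.0364 ≈ 5688 m/s.

Δv ≈ 5.69 km/s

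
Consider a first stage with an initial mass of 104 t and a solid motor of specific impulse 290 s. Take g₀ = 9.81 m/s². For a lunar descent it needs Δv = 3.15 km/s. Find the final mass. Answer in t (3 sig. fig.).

v_e = Isp · g₀ = 290 × 9.81 = 2844.9 m/s.
Using Δv = v_e ln(m₀/m_f): m₀/m_f = exp(Δv / v_e) = exp(3150 / 2844.9) = exp(1.1072) = 3.0260.
m_f = m₀ / 3.0260 = 104 / 3.0260 = 34.3688 t.

final mass ≈ 34.4 t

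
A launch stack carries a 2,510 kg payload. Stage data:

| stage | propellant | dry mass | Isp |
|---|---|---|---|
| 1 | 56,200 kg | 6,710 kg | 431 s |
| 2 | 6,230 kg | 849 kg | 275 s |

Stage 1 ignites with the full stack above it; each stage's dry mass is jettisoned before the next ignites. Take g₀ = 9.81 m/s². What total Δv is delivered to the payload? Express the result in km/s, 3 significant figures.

Δv ≈ 9.14 km/s

Ignition mass of stage 1 = 56,200+6,710 + 6,230+849 + 2,510 = 72,499 kg.
Stage 1: m₀ = 72,499 kg, m_f = 72,499 − 56,200 = 16,299 kg; Δv = 431×9.81×ln(4.448) = 4228.1×1.4925 ≈ 6310 m/s.
Stage 2: m₀ = 9,589 kg, m_f = 9,589 − 6,230 = 3,359 kg; Δv = 275×9.81×ln(2.855) = 2697.8×1.0490 ≈ 2830 m/s.
Total Δv = 6310 + 2830 = 9140 m/s.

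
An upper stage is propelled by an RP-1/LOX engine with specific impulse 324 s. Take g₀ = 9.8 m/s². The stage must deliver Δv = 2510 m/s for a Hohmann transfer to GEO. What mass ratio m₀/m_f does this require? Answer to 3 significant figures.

mass ratio ≈ 2.20

v_e = Isp · g₀ = 324 × 9.8 = 3175.2 m/s.
m₀/m_f = exp(Δv / v_e) = exp(2510 / 3175.2) = exp(0.7905) = 2.2045.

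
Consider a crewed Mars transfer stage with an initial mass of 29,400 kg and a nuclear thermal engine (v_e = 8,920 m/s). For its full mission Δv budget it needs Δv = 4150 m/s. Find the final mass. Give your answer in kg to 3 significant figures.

final mass ≈ 18500 kg

Using Δv = v_e ln(m₀/m_f): m₀/m_f = exp(Δv / v_e) = exp(4150 / 8920.0) = exp(0.4652) = 1.5924.
m_f = m₀ / 1.5924 = 29,400 / 1.5924 = 18,462.7 kg.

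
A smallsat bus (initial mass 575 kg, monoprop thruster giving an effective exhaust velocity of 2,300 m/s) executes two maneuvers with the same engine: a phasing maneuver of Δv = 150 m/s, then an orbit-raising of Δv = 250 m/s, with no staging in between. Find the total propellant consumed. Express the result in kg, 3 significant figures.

total propellant consumed ≈ 91.8 kg

After the first burn: m = 575 × exp(−150/2300.0) = 575 × 0.93686 = 538.695 kg.
After the second burn: m = 538.695 × exp(−250/2300.0) = 538.695 × 0.89700 = 483.209 kg.
Total propellant = m₀ − m_final = 575 − 483.209 = 91.791 kg.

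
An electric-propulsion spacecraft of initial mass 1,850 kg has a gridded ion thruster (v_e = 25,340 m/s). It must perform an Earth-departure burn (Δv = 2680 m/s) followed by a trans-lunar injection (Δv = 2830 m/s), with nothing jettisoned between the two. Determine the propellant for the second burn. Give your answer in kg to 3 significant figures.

After the first burn: m = 1850 × exp(−2680/25340.0) = 1850 × 0.89964 = 1,664.33 kg.
After the second burn: m = 1,664.33 × exp(−2830/25340.0) = 1,664.33 × 0.89433 = 1,488.46 kg.
Second-burn propellant = 1,664.33 − 1,488.46 = 175.87 kg.

propellant for the second burn ≈ 176 kg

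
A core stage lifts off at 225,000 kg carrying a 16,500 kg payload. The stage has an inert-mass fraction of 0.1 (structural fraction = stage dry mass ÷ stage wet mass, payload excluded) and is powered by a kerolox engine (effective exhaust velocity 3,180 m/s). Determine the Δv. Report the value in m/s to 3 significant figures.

Δv ≈ 5710 m/s

Stage wet mass = m₀ − payload = 225,000 − 16,500 = 208,500 kg.
Stage dry mass = ε × stage wet mass = 0.1 × 208,500 = 20,850 kg.
Burnout mass m_f = stage dry + payload = 20,850 + 16,500 = 37,350 kg.
Rocket equation: Δv = v_e · ln(225,000/37,350) = 3180.0 × ln(6.024) = 3180.0 × 1.7958 ≈ 5711 m/s.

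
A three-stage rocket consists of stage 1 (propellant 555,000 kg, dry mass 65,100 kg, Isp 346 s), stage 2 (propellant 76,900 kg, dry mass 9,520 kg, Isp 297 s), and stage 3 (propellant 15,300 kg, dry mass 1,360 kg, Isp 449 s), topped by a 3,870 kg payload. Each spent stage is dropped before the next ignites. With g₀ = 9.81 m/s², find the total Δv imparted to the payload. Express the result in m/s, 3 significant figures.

Ignition mass of stage 1 = 555,000+65,100 + 76,900+9,520 + 15,300+1,360 + 3,870 = 727,050 kg.
Stage 1: m₀ = 727,050 kg, m_f = 727,050 − 555,000 = 172,050 kg; Δv = 346×9.81×ln(4.226) = 3394.3×1.4412 ≈ 4892 m/s.
Stage 2: m₀ = 106,950 kg, m_f = 106,950 − 76,900 = 30,050 kg; Δv = 297×9.81×ln(3.559) = 2913.6×1.2695 ≈ 3699 m/s.
Stage 3: m₀ = 20,530 kg, m_f = 20,530 − 15,300 = 5,230 kg; Δv = 449×9.81×ln(3.925) = 4404.7×1.3675 ≈ 6023 m/s.
Total Δv = 4892 + 3699 + 6023 = 14614 m/s.

Δv ≈ 14600 m/s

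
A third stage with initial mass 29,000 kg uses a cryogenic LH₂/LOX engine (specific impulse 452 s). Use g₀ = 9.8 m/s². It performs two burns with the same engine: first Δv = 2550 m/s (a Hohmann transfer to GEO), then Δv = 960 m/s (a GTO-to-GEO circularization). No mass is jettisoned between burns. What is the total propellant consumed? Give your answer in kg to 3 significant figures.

v_e = Isp · g₀ = 452 × 9.8 = 4429.6 m/s.
After the first burn: m = 29000 × exp(−2550/4429.6) = 29000 × 0.56233 = 16,307.6 kg.
After the second burn: m = 16,307.6 × exp(−960/4429.6) = 16,307.6 × 0.80515 = 13,130.1 kg.
Total propellant = m₀ − m_final = 29000 − 13,130.1 = 15,869.9 kg.

total propellant consumed ≈ 15900 kg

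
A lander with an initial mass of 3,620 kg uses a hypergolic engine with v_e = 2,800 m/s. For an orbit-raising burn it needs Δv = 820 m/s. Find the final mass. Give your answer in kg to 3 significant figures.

final mass ≈ 2700 kg

From the ideal rocket equation, m₀/m_f = exp(Δv / v_e) = exp(820 / 2800.0) = exp(0.2929) = 1.3403.
m_f = m₀ / 1.3403 = 3,620 / 1.3403 = 2,700.89 kg.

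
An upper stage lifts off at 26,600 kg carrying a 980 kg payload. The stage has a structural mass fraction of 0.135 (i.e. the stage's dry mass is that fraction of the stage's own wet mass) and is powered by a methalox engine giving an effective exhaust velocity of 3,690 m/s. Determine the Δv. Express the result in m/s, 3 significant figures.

Δv ≈ 6610 m/s

Stage wet mass = m₀ − payload = 26,600 − 980 = 25,620 kg.
Stage dry mass = ε × stage wet mass = 0.135 × 25,620 = 3,458.7 kg.
Burnout mass m_f = stage dry + payload = 3,458.7 + 980 = 4,438.7 kg.
From the ideal rocket equation, Δv = v_e · ln(26,600/4,438.7) = 3690.0 × ln(5.993) = 3690.0 × 1.7905 ≈ 6607 m/s.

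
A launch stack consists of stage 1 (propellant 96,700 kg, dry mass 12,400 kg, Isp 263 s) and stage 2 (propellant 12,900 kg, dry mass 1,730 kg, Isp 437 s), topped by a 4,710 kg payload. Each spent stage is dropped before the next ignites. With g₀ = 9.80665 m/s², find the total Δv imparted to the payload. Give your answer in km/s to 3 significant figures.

Ignition mass of stage 1 = 96,700+12,400 + 12,900+1,730 + 4,710 = 128,440 kg.
Stage 1: m₀ = 128,440 kg, m_f = 128,440 − 96,700 = 31,740 kg; Δv = 263×9.80665×ln(4.047) = 2579.1×1.3979 ≈ 3605 m/s.
Stage 2: m₀ = 19,340 kg, m_f = 19,340 − 12,900 = 6,440 kg; Δv = 437×9.80665×ln(3.003) = 4285.5×1.0996 ≈ 4713 m/s.
Total Δv = 3605 + 4713 = 8318 m/s.

Δv ≈ 8.32 km/s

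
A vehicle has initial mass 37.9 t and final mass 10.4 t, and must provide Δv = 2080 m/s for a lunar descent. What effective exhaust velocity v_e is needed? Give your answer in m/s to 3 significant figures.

ln(m₀/m_f) = ln(37900/10400) = ln(3.644) = 1.2931.
By the Tsiolkovsky rocket equation, v_e = Δv / ln(m₀/m_f) = 2080 / 1.2931 = 1608.5 m/s.

v_e ≈ 1610 m/s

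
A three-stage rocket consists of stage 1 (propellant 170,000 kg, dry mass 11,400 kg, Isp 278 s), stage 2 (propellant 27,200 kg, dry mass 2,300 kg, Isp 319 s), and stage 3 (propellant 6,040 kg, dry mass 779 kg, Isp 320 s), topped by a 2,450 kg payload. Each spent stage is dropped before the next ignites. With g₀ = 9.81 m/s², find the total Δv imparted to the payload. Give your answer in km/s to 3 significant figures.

Ignition mass of stage 1 = 170,000+11,400 + 27,200+2,300 + 6,040+779 + 2,450 = 220,169 kg.
Stage 1: m₀ = 220,169 kg, m_f = 220,169 − 170,000 = 50,169 kg; Δv = 278×9.81×ln(4.389) = 2727.2×1.4790 ≈ 4033 m/s.
Stage 2: m₀ = 38,769 kg, m_f = 38,769 − 27,200 = 11,569 kg; Δv = 319×9.81×ln(3.351) = 3129.4×1.2093 ≈ 3784 m/s.
Stage 3: m₀ = 9,269 kg, m_f = 9,269 − 6,040 = 3,229 kg; Δv = 320×9.81×ln(2.871) = 3139.2×1.0545 ≈ 3310 m/s.
Total Δv = 4033 + 3784 + 3310 = 11127 m/s.

Δv ≈ 11.1 km/s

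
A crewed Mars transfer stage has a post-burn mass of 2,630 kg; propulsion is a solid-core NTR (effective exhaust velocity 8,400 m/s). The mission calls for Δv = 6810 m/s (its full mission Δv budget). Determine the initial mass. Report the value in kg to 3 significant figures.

From the ideal rocket equation, m₀/m_f = exp(Δv / v_e) = exp(6810 / 8400.0) = exp(0.8107) = 2.2495.
m₀ = m_f × 2.2495 = 2,630 × 2.2495 = 5,916.19 kg.

initial mass ≈ 5920 kg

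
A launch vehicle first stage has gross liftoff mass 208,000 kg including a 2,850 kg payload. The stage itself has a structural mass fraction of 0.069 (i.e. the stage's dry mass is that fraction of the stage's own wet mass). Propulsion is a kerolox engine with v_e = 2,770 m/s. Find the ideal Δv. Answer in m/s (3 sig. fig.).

Δv ≈ 6940 m/s

Stage wet mass = m₀ − payload = 208,000 − 2,850 = 205,150 kg.
Stage dry mass = ε × stage wet mass = 0.069 × 205,150 = 14,155.4 kg.
Burnout mass m_f = stage dry + payload = 14,155.4 + 2,850 = 17,005.4 kg.
Δv = v_e · ln(208,000/17,005.4) = 2770.0 × ln(12.23) = 2770.0 × 2.5040 ≈ 6936 m/s.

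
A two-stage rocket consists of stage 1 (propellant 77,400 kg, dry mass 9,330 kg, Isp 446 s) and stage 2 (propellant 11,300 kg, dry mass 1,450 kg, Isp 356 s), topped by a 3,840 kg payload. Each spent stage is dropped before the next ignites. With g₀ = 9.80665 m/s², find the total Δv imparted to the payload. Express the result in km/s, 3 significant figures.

Ignition mass of stage 1 = 77,400+9,330 + 11,300+1,450 + 3,840 = 103,320 kg.
Stage 1: m₀ = 103,320 kg, m_f = 103,320 − 77,400 = 25,920 kg; Δv = 446×9.80665×ln(3.986) = 4373.8×1.3828 ≈ 6048 m/s.
Stage 2: m₀ = 16,590 kg, m_f = 16,590 − 11,300 = 5,290 kg; Δv = 356×9.80665×ln(3.136) = 3491.2×1.1430 ≈ 3990 m/s.
Total Δv = 6048 + 3990 = 10038 m/s.

Δv ≈ 10.0 km/s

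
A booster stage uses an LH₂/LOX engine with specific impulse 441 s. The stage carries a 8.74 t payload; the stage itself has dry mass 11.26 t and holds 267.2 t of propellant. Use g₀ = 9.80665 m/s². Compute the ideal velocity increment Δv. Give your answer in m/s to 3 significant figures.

v_e = Isp · g₀ = 441 × 9.80665 = 4324.7 m/s.
m₀ = payload + dry + propellant = 8.74 + 11.26 + 267.2 = 287.2 t.
m_f = payload + dry = 8.74 + 11.26 = 20 t.
Δv = v_e · ln(m₀/m_f) = 4324.7 × ln(14.36) = 4324.7 × 2.6644 ≈ 11523.0 m/s.

Δv ≈ 11500 m/s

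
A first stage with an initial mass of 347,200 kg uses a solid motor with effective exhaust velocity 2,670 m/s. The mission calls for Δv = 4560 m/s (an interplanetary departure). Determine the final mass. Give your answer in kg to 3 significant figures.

final mass ≈ 62900 kg

Using Δv = v_e ln(m₀/m_f): m₀/m_f = exp(Δv / v_e) = exp(4560 / 2670.0) = exp(1.7079) = 5.5172.
m_f = m₀ / 5.5172 = 347,200 / 5.5172 = 62,930.5 kg.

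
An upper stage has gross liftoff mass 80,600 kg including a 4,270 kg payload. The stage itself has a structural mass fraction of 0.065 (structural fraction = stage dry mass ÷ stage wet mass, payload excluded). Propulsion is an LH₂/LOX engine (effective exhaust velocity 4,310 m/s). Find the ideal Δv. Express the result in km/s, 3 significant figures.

Δv ≈ 9.34 km/s

Stage wet mass = m₀ − payload = 80,600 − 4,270 = 76,330 kg.
Stage dry mass = ε × stage wet mass = 0.065 × 76,330 = 4,961.45 kg.
Burnout mass m_f = stage dry + payload = 4,961.45 + 4,270 = 9,231.45 kg.
By the Tsiolkovsky rocket equation, Δv = v_e · ln(80,600/9,231.45) = 4310.0 × ln(8.731) = 4310.0 × 2.1669 ≈ 9339 m/s.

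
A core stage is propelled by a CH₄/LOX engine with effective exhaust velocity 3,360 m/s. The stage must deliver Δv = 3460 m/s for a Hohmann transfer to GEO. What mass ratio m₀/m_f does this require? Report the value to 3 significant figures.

From the ideal rocket equation, m₀/m_f = exp(Δv / v_e) = exp(3460 / 3360.0) = exp(1.0298) = 2.8004.

mass ratio ≈ 2.80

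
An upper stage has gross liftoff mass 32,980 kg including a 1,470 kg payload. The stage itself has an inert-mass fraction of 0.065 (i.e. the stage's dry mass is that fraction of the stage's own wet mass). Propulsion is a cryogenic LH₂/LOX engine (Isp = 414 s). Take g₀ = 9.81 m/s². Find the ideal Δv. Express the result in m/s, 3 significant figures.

Δv ≈ 9090 m/s

Stage wet mass = m₀ − payload = 32,980 − 1,470 = 31,510 kg.
Stage dry mass = ε × stage wet mass = 0.065 × 31,510 = 2,048.15 kg.
Burnout mass m_f = stage dry + payload = 2,048.15 + 1,470 = 3,518.15 kg.
v_e = Isp · g₀ = 414 × 9.81 = 4061.3 m/s.
Δv = v_e · ln(32,980/3,518.15) = 4061.3 × ln(9.374) = 4061.3 × 2.2380 ≈ 9089 m/s.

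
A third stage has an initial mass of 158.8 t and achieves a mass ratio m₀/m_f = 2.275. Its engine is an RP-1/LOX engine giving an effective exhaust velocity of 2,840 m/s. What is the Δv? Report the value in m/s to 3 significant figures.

Δv = v_e · ln(2.275) = 2840.0 × 0.8220 ≈ 2334.4 m/s.

Δv ≈ 2330 m/s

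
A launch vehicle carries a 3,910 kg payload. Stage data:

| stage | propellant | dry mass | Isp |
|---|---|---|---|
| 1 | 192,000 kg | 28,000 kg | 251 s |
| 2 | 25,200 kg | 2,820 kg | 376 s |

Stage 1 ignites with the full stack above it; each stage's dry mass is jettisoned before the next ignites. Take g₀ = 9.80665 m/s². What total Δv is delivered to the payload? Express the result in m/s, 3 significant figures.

Ignition mass of stage 1 = 192,000+28,000 + 25,200+2,820 + 3,910 = 251,930 kg.
Stage 1: m₀ = 251,930 kg, m_f = 251,930 − 192,000 = 59,930 kg; Δv = 251×9.80665×ln(4.204) = 2461.5×1.4360 ≈ 3535 m/s.
Stage 2: m₀ = 31,930 kg, m_f = 31,930 − 25,200 = 6,730 kg; Δv = 376×9.80665×ln(4.744) = 3687.3×1.5570 ≈ 5741 m/s.
Total Δv = 3535 + 5741 = 9276 m/s.

Δv ≈ 9280 m/s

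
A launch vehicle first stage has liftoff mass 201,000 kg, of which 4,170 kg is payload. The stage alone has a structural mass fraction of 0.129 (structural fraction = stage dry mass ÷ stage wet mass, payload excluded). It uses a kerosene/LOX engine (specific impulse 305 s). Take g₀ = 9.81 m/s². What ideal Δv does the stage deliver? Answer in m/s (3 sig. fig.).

Stage wet mass = m₀ − payload = 201,000 − 4,170 = 196,830 kg.
Stage dry mass = ε × stage wet mass = 0.129 × 196,830 = 25,391.1 kg.
Burnout mass m_f = stage dry + payload = 25,391.1 + 4,170 = 29,561.1 kg.
v_e = Isp · g₀ = 305 × 9.81 = 2992.1 m/s.
Using Δv = v_e ln(m₀/m_f): Δv = v_e · ln(201,000/29,561.1) = 2992.1 × ln(6.799) = 2992.1 × 1.9168 ≈ 5735 m/s.

Δv ≈ 5740 m/s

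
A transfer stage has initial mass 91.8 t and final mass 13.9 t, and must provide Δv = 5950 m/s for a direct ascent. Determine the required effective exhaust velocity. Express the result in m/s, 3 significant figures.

ln(m₀/m_f) = ln(91800/13900) = ln(6.604) = 1.8877.
From the ideal rocket equation, v_e = Δv / ln(m₀/m_f) = 5950 / 1.8877 = 3151.9 m/s.

v_e ≈ 3150 m/s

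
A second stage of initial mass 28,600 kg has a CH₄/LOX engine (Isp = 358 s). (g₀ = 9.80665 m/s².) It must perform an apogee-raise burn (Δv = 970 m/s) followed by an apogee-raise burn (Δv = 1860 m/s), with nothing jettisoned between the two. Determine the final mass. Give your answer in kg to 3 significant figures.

final mass ≈ 12800 kg

v_e = Isp · g₀ = 358 × 9.80665 = 3510.8 m/s.
After the first burn: m = 28600 × exp(−970/3510.8) = 28600 × 0.75859 = 21,695.7 kg.
After the second burn: m = 21,695.7 × exp(−1860/3510.8) = 21,695.7 × 0.58872 = 12,772.7 kg.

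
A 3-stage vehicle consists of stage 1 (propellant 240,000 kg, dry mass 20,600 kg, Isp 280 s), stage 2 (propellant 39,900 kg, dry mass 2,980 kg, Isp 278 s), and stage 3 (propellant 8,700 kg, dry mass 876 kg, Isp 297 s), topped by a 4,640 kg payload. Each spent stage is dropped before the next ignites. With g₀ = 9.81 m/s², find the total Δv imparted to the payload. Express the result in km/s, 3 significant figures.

Δv ≈ 9.90 km/s

Ignition mass of stage 1 = 240,000+20,600 + 39,900+2,980 + 8,700+876 + 4,640 = 317,696 kg.
Stage 1: m₀ = 317,696 kg, m_f = 317,696 − 240,000 = 77,696 kg; Δv = 280×9.81×ln(4.089) = 2746.8×1.4083 ≈ 3868 m/s.
Stage 2: m₀ = 57,096 kg, m_f = 57,096 − 39,900 = 17,196 kg; Δv = 278×9.81×ln(3.32) = 2727.2×1.2001 ≈ 3273 m/s.
Stage 3: m₀ = 14,216 kg, m_f = 14,216 − 8,700 = 5,516 kg; Δv = 297×9.81×ln(2.577) = 2913.6×0.9467 ≈ 2758 m/s.
Total Δv = 3868 + 3273 + 2758 = 9899 m/s.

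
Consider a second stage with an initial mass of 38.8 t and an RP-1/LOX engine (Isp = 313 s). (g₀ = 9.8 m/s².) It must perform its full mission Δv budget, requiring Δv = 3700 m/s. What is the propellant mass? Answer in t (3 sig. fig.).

propellant mass ≈ 27.2 t

v_e = Isp · g₀ = 313 × 9.8 = 3067.4 m/s.
m₀/m_f = exp(Δv / v_e) = exp(3700 / 3067.4) = exp(1.2062) = 3.3409.
m_f = 38.8 / 3.3409 = 11.6136 t, so propellant = m₀ − m_f = 38.8 − 11.6136 = 27.1864 t.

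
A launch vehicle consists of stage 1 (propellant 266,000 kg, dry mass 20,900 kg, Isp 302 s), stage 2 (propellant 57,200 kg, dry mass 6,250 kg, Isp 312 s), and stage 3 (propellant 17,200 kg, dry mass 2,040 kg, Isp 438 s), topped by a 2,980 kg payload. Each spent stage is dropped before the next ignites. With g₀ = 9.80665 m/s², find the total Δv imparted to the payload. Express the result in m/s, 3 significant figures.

Δv ≈ 13500 m/s

Ignition mass of stage 1 = 266,000+20,900 + 57,200+6,250 + 17,200+2,040 + 2,980 = 372,570 kg.
Stage 1: m₀ = 372,570 kg, m_f = 372,570 − 266,000 = 106,570 kg; Δv = 302×9.80665×ln(3.496) = 2961.6×1.2516 ≈ 3707 m/s.
Stage 2: m₀ = 85,670 kg, m_f = 85,670 − 57,200 = 28,470 kg; Δv = 312×9.80665×ln(3.009) = 3059.7×1.1017 ≈ 3371 m/s.
Stage 3: m₀ = 22,220 kg, m_f = 22,220 − 17,200 = 5,020 kg; Δv = 438×9.80665×ln(4.426) = 4295.3×1.4876 ≈ 6390 m/s.
Total Δv = 3707 + 3371 + 6390 = 13468 m/s.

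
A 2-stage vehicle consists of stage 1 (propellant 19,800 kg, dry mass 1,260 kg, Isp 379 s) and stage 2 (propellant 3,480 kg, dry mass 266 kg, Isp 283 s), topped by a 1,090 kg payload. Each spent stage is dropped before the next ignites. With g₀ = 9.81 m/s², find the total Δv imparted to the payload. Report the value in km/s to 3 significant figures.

Ignition mass of stage 1 = 19,800+1,260 + 3,480+266 + 1,090 = 25,896 kg.
Stage 1: m₀ = 25,896 kg, m_f = 25,896 − 19,800 = 6,096 kg; Δv = 379×9.81×ln(4.248) = 3718.0×1.4465 ≈ 5378 m/s.
Stage 2: m₀ = 4,836 kg, m_f = 4,836 − 3,480 = 1,356 kg; Δv = 283×9.81×ln(3.566) = 2776.2×1.2715 ≈ 3530 m/s.
Total Δv = 5378 + 3530 = 8908 m/s.

Δv ≈ 8.91 km/s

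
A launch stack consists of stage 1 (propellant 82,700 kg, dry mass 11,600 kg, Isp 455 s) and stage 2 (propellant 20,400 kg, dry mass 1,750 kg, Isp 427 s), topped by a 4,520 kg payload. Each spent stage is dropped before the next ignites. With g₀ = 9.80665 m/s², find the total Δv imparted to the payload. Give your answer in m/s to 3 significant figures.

Ignition mass of stage 1 = 82,700+11,600 + 20,400+1,750 + 4,520 = 120,970 kg.
Stage 1: m₀ = 120,970 kg, m_f = 120,970 − 82,700 = 38,270 kg; Δv = 455×9.80665×ln(3.161) = 4462.0×1.1509 ≈ 5135 m/s.
Stage 2: m₀ = 26,670 kg, m_f = 26,670 − 20,400 = 6,270 kg; Δv = 427×9.80665×ln(4.254) = 4187.4×1.4478 ≈ 6062 m/s.
Total Δv = 5135 + 6062 = 11197 m/s.

Δv ≈ 11200 m/s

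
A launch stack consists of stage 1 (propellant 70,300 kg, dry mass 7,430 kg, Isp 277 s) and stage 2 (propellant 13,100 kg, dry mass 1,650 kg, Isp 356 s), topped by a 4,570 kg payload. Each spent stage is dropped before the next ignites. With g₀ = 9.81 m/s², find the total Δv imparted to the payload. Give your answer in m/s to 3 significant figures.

Ignition mass of stage 1 = 70,300+7,430 + 13,100+1,650 + 4,570 = 97,050 kg.
Stage 1: m₀ = 97,050 kg, m_f = 97,050 − 70,300 = 26,750 kg; Δv = 277×9.81×ln(3.628) = 2717.4×1.2887 ≈ 3502 m/s.
Stage 2: m₀ = 19,320 kg, m_f = 19,320 − 13,100 = 6,220 kg; Δv = 356×9.81×ln(3.106) = 3492.4×1.1334 ≈ 3958 m/s.
Total Δv = 3502 + 3958 = 7460 m/s.

Δv ≈ 7460 m/s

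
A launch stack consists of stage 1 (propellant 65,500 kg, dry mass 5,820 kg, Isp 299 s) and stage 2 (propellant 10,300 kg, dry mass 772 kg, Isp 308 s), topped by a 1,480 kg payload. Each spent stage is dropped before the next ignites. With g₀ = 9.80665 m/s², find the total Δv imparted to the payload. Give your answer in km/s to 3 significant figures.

Δv ≈ 9.64 km/s

Ignition mass of stage 1 = 65,500+5,820 + 10,300+772 + 1,480 = 83,872 kg.
Stage 1: m₀ = 83,872 kg, m_f = 83,872 − 65,500 = 18,372 kg; Δv = 299×9.80665×ln(4.565) = 2932.2×1.5185 ≈ 4452 m/s.
Stage 2: m₀ = 12,552 kg, m_f = 12,552 − 10,300 = 2,252 kg; Δv = 308×9.80665×ln(5.574) = 3020.4×1.7181 ≈ 5189 m/s.
Total Δv = 4452 + 5189 = 9641 m/s.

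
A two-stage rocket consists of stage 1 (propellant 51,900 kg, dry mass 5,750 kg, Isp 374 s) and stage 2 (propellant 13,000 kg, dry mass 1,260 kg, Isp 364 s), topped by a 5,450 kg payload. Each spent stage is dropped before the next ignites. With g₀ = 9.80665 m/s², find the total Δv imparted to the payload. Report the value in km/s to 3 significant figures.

Ignition mass of stage 1 = 51,900+5,750 + 13,000+1,260 + 5,450 = 77,360 kg.
Stage 1: m₀ = 77,360 kg, m_f = 77,360 − 51,900 = 25,460 kg; Δv = 374×9.80665×ln(3.038) = 3667.7×1.1114 ≈ 4076 m/s.
Stage 2: m₀ = 19,710 kg, m_f = 19,710 − 13,000 = 6,710 kg; Δv = 364×9.80665×ln(2.937) = 3569.6×1.0775 ≈ 3846 m/s.
Total Δv = 4076 + 3846 = 7922 m/s.

Δv ≈ 7.92 km/s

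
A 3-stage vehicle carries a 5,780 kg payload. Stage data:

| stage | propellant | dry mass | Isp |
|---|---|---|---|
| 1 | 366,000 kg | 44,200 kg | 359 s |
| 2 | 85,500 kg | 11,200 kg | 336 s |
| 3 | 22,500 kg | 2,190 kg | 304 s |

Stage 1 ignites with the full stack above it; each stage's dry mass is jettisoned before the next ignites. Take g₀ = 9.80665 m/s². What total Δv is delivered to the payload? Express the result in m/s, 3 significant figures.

Δv ≈ 11700 m/s

Ignition mass of stage 1 = 366,000+44,200 + 85,500+11,200 + 22,500+2,190 + 5,780 = 537,370 kg.
Stage 1: m₀ = 537,370 kg, m_f = 537,370 − 366,000 = 171,370 kg; Δv = 359×9.80665×ln(3.136) = 3520.6×1.1429 ≈ 4024 m/s.
Stage 2: m₀ = 127,170 kg, m_f = 127,170 − 85,500 = 41,670 kg; Δv = 336×9.80665×ln(3.052) = 3295.0×1.1157 ≈ 3676 m/s.
Stage 3: m₀ = 30,470 kg, m_f = 30,470 − 22,500 = 7,970 kg; Δv = 304×9.80665×ln(3.823) = 2981.2×1.3411 ≈ 3998 m/s.
Total Δv = 4024 + 3676 + 3998 = 11698 m/s.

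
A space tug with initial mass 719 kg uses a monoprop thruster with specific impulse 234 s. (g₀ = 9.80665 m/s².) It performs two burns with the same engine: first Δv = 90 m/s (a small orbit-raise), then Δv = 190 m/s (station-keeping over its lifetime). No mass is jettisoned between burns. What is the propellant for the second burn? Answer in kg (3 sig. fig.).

v_e = Isp · g₀ = 234 × 9.80665 = 2294.8 m/s.
After the first burn: m = 719 × exp(−90/2294.8) = 719 × 0.96154 = 691.347 kg.
After the second burn: m = 691.347 × exp(−190/2294.8) = 691.347 × 0.92054 = 636.413 kg.
Second-burn propellant = 691.347 − 636.413 = 54.934 kg.

propellant for the second burn ≈ 54.9 kg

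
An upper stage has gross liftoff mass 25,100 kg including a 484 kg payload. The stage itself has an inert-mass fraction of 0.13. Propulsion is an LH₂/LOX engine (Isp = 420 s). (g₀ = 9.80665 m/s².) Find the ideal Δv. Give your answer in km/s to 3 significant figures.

Δv ≈ 7.90 km/s

Stage wet mass = m₀ − payload = 25,100 − 484 = 24,616 kg.
Stage dry mass = ε × stage wet mass = 0.13 × 24,616 = 3,200.08 kg.
Burnout mass m_f = stage dry + payload = 3,200.08 + 484 = 3,684.08 kg.
v_e = Isp · g₀ = 420 × 9.80665 = 4118.8 m/s.
From the ideal rocket equation, Δv = v_e · ln(25,100/3,684.08) = 4118.8 × ln(6.813) = 4118.8 × 1.9188 ≈ 7903 m/s.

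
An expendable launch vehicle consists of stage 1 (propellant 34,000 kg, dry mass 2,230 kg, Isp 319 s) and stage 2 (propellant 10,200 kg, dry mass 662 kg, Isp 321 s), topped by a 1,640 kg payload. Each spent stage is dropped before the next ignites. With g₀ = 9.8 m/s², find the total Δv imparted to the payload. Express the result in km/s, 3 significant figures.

Δv ≈ 9.06 km/s

Ignition mass of stage 1 = 34,000+2,230 + 10,200+662 + 1,640 = 48,732 kg.
Stage 1: m₀ = 48,732 kg, m_f = 48,732 − 34,000 = 14,732 kg; Δv = 319×9.8×ln(3.308) = 3126.2×1.1963 ≈ 3740 m/s.
Stage 2: m₀ = 12,502 kg, m_f = 12,502 − 10,200 = 2,302 kg; Δv = 321×9.8×ln(5.431) = 3145.8×1.6921 ≈ 5323 m/s.
Total Δv = 3740 + 5323 = 9063 m/s.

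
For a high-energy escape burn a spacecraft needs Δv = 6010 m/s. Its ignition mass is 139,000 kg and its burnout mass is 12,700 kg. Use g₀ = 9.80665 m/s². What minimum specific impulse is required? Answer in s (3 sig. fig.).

Isp ≈ 256 s

ln(m₀/m_f) = ln(139000/12700) = ln(10.94) = 2.3929.
v_e = Δv / ln(m₀/m_f) = 6010 / 2.3929 = 2511.6 m/s.
Isp = v_e / g₀ = 2511.6 / 9.80665 = 256.1 s.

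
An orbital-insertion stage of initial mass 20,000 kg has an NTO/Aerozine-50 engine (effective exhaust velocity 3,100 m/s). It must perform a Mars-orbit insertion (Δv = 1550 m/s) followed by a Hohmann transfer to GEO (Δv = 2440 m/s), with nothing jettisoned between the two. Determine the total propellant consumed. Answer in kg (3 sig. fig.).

After the first burn: m = 20000 × exp(−1550/3100.0) = 20000 × 0.60653 = 12,130.6 kg.
After the second burn: m = 12,130.6 × exp(−2440/3100.0) = 12,130.6 × 0.45516 = 5,521.36 kg.
Total propellant = m₀ − m_final = 20000 − 5,521.36 = 14,478.64 kg.

total propellant consumed ≈ 14500 kg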